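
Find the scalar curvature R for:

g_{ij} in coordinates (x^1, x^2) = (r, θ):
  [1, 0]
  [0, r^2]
Non-zero Christoffel symbols (Γ^k_{ij} = Γ^k_{ji}):
Γ^r_{θ θ} = -r
Γ^θ_{r θ} = 1/r
Ricci tensor (R_{ij} = R^k_{ikj}): R_{rr} = 0, R_{rθ} = 0, R_{θθ} = 0
Inverse metric: g^{rr} = 1, g^{θθ} = 1/r^2
R = g^{ij} R_{ij} = (1)(0) + (1/r^2)(0) = 0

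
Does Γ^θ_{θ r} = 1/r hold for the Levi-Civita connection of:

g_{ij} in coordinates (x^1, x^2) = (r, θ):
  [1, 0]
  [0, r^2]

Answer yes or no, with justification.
Γ^θ_{θ r} = (1/2) g^{θθ} (∂_θ g_{θr} + ∂_r g_{θθ} - ∂_θ g_{θr}) = (1/2)(1/r^2)((0) + (2*r) - (0)) = 1/r
This equals the proposed value 1/r.
Yes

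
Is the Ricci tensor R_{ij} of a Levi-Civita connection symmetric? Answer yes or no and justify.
R_{ij} = R^k_{ikj}; the pair symmetry R_{kilj} = R_{ljki} gives R_{ij} = R_{ji}.
Yes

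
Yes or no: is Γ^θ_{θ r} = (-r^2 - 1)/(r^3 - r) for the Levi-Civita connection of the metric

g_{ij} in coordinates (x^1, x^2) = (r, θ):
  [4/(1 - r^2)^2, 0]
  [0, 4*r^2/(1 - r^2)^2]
Γ^θ_{θ r} = (1/2) g^{θθ} (∂_θ g_{θr} + ∂_r g_{θθ} - ∂_θ g_{θr}) = (1/2)((1 - r^2)^2/(4*r^2))((0) + (-8*(r^3 + r)/(r^2 - 1)^3) - (0)) = (-r^2 - 1)/(r^3 - r)
This equals the proposed value (-r^2 - 1)/(r^3 - r).
Yes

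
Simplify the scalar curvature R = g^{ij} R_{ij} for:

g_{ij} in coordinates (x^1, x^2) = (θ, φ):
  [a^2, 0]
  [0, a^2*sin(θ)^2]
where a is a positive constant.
Non-zero Christoffel symbols (Γ^k_{ij} = Γ^k_{ji}):
Γ^θ_{φ φ} = -sin(2*θ)/2
Γ^φ_{θ φ} = 1/tan(θ)
Ricci tensor (R_{ij} = R^k_{ikj}): R_{θθ} = 1, R_{θφ} = 0, R_{φφ} = sin(θ)^2
Inverse metric: g^{θθ} = 1/a^2, g^{φφ} = 1/(a^2*sin(θ)^2)
R = g^{ij} R_{ij} = (1/a^2)(1) + (1/(a^2*sin(θ)^2))(sin(θ)^2) = 2/a^2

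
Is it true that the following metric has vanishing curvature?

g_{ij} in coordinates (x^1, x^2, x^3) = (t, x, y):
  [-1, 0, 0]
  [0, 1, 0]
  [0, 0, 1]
All metric components are constant, so every Christoffel symbol vanishes and R^i_{jkl} = 0.
Yes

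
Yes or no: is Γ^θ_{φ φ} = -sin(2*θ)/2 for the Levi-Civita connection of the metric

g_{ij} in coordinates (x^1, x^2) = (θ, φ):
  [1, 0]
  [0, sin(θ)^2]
Γ^θ_{φ φ} = (1/2) g^{θθ} (∂_φ g_{θφ} + ∂_φ g_{θφ} - ∂_θ g_{φφ}) = (1/2)(1)((0) + (0) - (sin(2*θ))) = -sin(2*θ)/2
This equals the proposed value -sin(2*θ)/2.
Yes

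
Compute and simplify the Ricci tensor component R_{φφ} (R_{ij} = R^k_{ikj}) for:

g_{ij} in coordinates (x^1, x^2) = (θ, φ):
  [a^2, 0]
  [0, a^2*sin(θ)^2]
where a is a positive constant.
Non-zero Christoffel symbols (Γ^k_{ij} = Γ^k_{ji}):
Γ^θ_{φ φ} = -sin(2*θ)/2
Γ^φ_{θ φ} = 1/tan(θ)
R^θ_{φ θ φ} = ∂_θ Γ^θ_{φ φ} - ∂_φ Γ^θ_{φ θ} + Γ^θ_{θ m} Γ^m_{φ φ} - Γ^θ_{φ m} Γ^m_{φ θ}
  = (-cos(2*θ)) - (0) + (0) - (-cos(θ)^2) = sin(θ)^2
R^φ_{φ φ φ} = 0 (a repeated index in an antisymmetric pair)
R_{φφ} = R^θ_{φ θ φ} + R^φ_{φ φ φ} = (sin(θ)^2) + (0) = sin(θ)^2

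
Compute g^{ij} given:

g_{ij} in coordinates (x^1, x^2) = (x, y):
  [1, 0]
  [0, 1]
The metric is diagonal, so g^{ij} is diagonal with entries 1/g_{ii}: diag(1, 1).
g^{ij}:
  [1, 0]
  [0, 1]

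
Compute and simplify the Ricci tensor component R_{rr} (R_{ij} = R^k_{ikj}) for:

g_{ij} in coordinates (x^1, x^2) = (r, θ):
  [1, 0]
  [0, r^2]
Non-zero Christoffel symbols (Γ^k_{ij} = Γ^k_{ji}):
Γ^r_{θ θ} = -r
Γ^θ_{r θ} = 1/r
R^r_{r r r} = 0 (a repeated index in an antisymmetric pair)
R^θ_{r θ r} = ∂_θ Γ^θ_{r r} - ∂_r Γ^θ_{r θ} + Γ^θ_{θ m} Γ^m_{r r} - Γ^θ_{r m} Γ^m_{r θ}
  = (0) - (-1/r^2) + (0) - (1/r^2) = 0
R_{rr} = R^r_{r r r} + R^θ_{r θ r} = (0) + (0) = 0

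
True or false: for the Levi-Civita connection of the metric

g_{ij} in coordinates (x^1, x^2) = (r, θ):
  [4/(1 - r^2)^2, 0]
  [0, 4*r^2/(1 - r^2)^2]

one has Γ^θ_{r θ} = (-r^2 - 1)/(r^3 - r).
Γ^θ_{r θ} = (1/2) g^{θθ} (∂_r g_{θθ} + ∂_θ g_{θr} - ∂_θ g_{rθ}) = (1/2)((1 - r^2)^2/(4*r^2))((-8*(r^3 + r)/(r^2 - 1)^3) + (0) - (0)) = (-r^2 - 1)/(r^3 - r)
This equals the proposed value (-r^2 - 1)/(r^3 - r).
True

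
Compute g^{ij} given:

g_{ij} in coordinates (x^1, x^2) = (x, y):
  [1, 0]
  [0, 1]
The metric is diagonal, so g^{ij} is diagonal with entries 1/g_{ii}: diag(1, 1).
g^{ij}:
  [1, 0]
  [0, 1]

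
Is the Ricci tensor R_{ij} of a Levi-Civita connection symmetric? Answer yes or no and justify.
R_{ij} = R^k_{ikj}; the pair symmetry R_{kilj} = R_{ljki} gives R_{ij} = R_{ji}.
Yes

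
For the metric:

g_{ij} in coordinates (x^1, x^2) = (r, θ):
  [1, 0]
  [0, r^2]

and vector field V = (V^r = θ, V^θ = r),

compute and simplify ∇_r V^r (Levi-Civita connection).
Non-zero Christoffel symbols:
Γ^r_{θ θ} = -r
Γ^θ_{r θ} = 1/r
∇_r V^r = ∂_r V^r + Γ^r_{r j} V^j
  = (0) + (0)(θ) + (0)(r)
  = 0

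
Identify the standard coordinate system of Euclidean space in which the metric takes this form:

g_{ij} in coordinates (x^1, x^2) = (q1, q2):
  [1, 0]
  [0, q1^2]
The line element ds^2 = dq1^2 + q1^2 dq2^2 is dr^2 + r^2 dθ^2 with q1 = r, q2 = θ.
polar coordinates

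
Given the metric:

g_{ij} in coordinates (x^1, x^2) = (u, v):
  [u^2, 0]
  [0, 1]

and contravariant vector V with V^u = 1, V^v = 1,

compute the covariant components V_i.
V_i = g_{ij} V^j:
V_u = (u^2)(1) + (0)(1) = u^2
V_v = (0)(1) + (1)(1) = 1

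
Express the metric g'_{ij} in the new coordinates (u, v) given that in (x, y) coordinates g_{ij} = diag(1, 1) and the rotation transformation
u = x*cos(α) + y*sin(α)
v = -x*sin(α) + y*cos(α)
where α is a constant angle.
Invert the transformation: x = u*cos(α) - v*sin(α), y = u*sin(α) + v*cos(α)
g'_{ij} = (∂x^k/∂x'^i)(∂x^l/∂x'^j) g_{kl}; with g_{kl} = δ_{kl} this is Σ_k (∂x^k/∂x'^i)(∂x^k/∂x'^j).
Jacobian: ∂x/∂u = cos(α), ∂x/∂v = -sin(α), ∂y/∂u = sin(α), ∂y/∂v = cos(α)
g'_{uu} = (cos(α))(cos(α)) + (sin(α))(sin(α)) = 1
g'_{uv} = (cos(α))(-sin(α)) + (sin(α))(cos(α)) = 0
g'_{vv} = (-sin(α))(-sin(α)) + (cos(α))(cos(α)) = 1
g'_{ij} = diag(1, 1)
The Euclidean metric is invariant under rotations.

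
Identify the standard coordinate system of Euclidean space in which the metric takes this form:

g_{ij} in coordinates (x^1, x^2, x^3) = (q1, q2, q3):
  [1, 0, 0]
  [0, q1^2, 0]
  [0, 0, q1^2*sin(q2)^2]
The line element ds^2 = dq1^2 + q1^2 dq2^2 + q1^2 sin(q2)^2 dq3^2 is dr^2 + r^2 dθ^2 + r^2 sin(θ)^2 dφ^2 with q1 = r, q2 = θ, q3 = φ.
spherical coordinates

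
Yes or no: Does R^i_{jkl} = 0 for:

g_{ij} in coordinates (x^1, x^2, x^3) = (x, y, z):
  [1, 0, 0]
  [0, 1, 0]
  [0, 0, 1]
All metric components are constant, so every Christoffel symbol vanishes and R^i_{jkl} = 0.
Yes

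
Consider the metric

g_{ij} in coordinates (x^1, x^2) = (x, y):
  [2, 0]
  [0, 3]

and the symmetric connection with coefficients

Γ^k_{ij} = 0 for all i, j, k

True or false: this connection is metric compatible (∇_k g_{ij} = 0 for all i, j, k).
Using ∇_k g_{ij} = ∂_k g_{ij} - Γ^m_{ki} g_{mj} - Γ^m_{kj} g_{im}:
e.g. ∇_y g_{xx} = (0) - (0) - (0) = 0
Every component ∇_k g_{ij} vanishes: the connection is metric compatible.
True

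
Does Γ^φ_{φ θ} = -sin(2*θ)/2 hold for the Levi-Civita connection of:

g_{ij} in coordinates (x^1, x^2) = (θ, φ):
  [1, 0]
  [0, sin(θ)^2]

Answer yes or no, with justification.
Γ^φ_{φ θ} = (1/2) g^{φφ} (∂_φ g_{φθ} + ∂_θ g_{φφ} - ∂_φ g_{φθ}) = (1/2)(1/sin(θ)^2)((0) + (sin(2*θ)) - (0)) = 1/tan(θ)
This differs from the proposed value -sin(2*θ)/2.
No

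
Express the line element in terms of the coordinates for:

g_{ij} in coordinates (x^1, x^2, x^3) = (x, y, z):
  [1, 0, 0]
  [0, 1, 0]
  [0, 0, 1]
ds^2 = g_{ij} dx^i dx^j; only the non-zero components contribute.
ds^2 = dx^2 + dy^2 + dz^2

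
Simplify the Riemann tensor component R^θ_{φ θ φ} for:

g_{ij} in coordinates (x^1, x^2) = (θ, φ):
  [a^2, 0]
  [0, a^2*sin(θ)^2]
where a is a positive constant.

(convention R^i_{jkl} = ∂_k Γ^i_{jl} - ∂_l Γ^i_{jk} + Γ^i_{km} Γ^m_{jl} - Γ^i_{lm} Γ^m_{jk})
Non-zero Christoffel symbols (Γ^k_{ij} = Γ^k_{ji}):
Γ^θ_{φ φ} = -sin(2*θ)/2
Γ^φ_{θ φ} = 1/tan(θ)
R^θ_{φ θ φ} = ∂_θ Γ^θ_{φ φ} - ∂_φ Γ^θ_{φ θ} + Γ^θ_{θ m} Γ^m_{φ φ} - Γ^θ_{φ m} Γ^m_{φ θ}
  = (-cos(2*θ)) - (0) + (0) - (-cos(θ)^2) = sin(θ)^2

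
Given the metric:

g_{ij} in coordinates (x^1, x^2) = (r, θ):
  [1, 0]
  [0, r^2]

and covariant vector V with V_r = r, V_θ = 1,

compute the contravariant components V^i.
Inverse metric (diagonal): g^{rr} = 1, g^{θθ} = 1/r^2
V^i = g^{ij} V_j:
V^r = (1)(r) + (0)(1) = r
V^θ = (0)(r) + (1/r^2)(1) = 1/r^2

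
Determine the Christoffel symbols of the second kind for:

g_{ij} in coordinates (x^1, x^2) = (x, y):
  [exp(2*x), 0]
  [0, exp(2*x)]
Using Γ^k_{ij} = (1/2) g^{km} (∂_i g_{mj} + ∂_j g_{mi} - ∂_m g_{ij}); the metric is diagonal, so only the m = k term contributes.
Non-zero symbols (using the symmetry Γ^k_{ij} = Γ^k_{ji}):
Γ^x_{x x} = (1/2) g^{xx} (∂_x g_{xx} + ∂_x g_{xx} - ∂_x g_{xx}) = (1/2)(exp(-2*x))((2*exp(2*x)) + (2*exp(2*x)) - (2*exp(2*x))) = 1
Γ^x_{y y} = (1/2) g^{xx} (∂_y g_{xy} + ∂_y g_{xy} - ∂_x g_{yy}) = (1/2)(exp(-2*x))((0) + (0) - (2*exp(2*x))) = -1
Γ^y_{x y} = (1/2) g^{yy} (∂_x g_{yy} + ∂_y g_{yx} - ∂_y g_{xy}) = (1/2)(exp(-2*x))((2*exp(2*x)) + (0) - (0)) = 1
All other Christoffel symbols are zero.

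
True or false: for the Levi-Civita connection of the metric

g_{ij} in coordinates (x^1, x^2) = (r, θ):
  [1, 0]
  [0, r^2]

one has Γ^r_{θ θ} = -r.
Γ^r_{θ θ} = (1/2) g^{rr} (∂_θ g_{rθ} + ∂_θ g_{rθ} - ∂_r g_{θθ}) = (1/2)(1)((0) + (0) - (2*r)) = -r
This equals the proposed value -r.
True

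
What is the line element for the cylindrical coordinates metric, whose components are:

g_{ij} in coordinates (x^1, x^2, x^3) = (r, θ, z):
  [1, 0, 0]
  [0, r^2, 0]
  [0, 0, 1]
ds^2 = g_{ij} dx^i dx^j; only the non-zero components contribute.
ds^2 = dr^2 + r^2 dθ^2 + dz^2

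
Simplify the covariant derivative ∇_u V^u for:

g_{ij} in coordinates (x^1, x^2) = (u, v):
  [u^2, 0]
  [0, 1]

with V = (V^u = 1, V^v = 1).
Non-zero Christoffel symbols:
Γ^u_{u u} = 1/u
∇_u V^u = ∂_u V^u + Γ^u_{u j} V^j
  = (0) + (1/u)(1) + (0)(1)
  = 1/u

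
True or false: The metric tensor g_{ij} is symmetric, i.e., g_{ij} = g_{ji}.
By definition the metric is a symmetric bilinear form, g_{ij} = g_{ji}.
True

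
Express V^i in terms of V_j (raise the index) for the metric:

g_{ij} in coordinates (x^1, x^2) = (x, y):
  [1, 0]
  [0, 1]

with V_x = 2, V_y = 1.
Inverse metric (diagonal): g^{xx} = 1, g^{yy} = 1
V^i = g^{ij} V_j:
V^x = (1)(2) + (0)(1) = 2
V^y = (0)(2) + (1)(1) = 1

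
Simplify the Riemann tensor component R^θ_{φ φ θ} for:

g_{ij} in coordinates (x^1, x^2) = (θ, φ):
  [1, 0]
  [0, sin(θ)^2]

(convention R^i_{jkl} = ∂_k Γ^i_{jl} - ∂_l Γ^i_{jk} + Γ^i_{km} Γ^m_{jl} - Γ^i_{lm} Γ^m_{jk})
Non-zero Christoffel symbols (Γ^k_{ij} = Γ^k_{ji}):
Γ^θ_{φ φ} = -sin(2*θ)/2
Γ^φ_{θ φ} = 1/tan(θ)
R^θ_{φ φ θ} = ∂_φ Γ^θ_{φ θ} - ∂_θ Γ^θ_{φ φ} + Γ^θ_{φ m} Γ^m_{φ θ} - Γ^θ_{θ m} Γ^m_{φ φ}
  = (0) - (-cos(2*θ)) + (-cos(θ)^2) - (0) = -sin(θ)^2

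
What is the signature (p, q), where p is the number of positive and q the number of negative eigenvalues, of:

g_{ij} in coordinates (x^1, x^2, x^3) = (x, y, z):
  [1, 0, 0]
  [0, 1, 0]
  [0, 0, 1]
The metric is diagonal, so its eigenvalues are the diagonal entries: 1, 1, 1 (at a generic point, where coordinate-dependent entries are positive).
3 positive, 0 negative.
(3, 0) - Riemannian (positive definite)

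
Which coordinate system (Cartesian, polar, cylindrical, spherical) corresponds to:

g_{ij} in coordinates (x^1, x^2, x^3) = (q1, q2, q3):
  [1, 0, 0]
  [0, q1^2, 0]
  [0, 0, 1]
The line element ds^2 = dq1^2 + q1^2 dq2^2 + dq3^2 is dr^2 + r^2 dθ^2 + dz^2 with q1 = r, q2 = θ, q3 = z.
cylindrical coordinates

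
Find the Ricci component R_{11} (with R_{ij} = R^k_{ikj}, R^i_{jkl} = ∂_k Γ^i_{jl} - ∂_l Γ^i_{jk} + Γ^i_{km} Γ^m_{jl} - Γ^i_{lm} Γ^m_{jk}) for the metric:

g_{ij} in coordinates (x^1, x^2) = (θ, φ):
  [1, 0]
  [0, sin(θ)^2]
Non-zero Christoffel symbols (Γ^k_{ij} = Γ^k_{ji}):
Γ^θ_{φ φ} = -sin(2*θ)/2
Γ^φ_{θ φ} = 1/tan(θ)
R^θ_{θ θ θ} = 0 (a repeated index in an antisymmetric pair)
R^φ_{θ φ θ} = ∂_φ Γ^φ_{θ θ} - ∂_θ Γ^φ_{θ φ} + Γ^φ_{φ m} Γ^m_{θ θ} - Γ^φ_{θ m} Γ^m_{θ φ}
  = (0) - (-1/sin(θ)^2) + (0) - (1/tan(θ)^2) = 1
R_{θθ} = R^θ_{θ θ θ} + R^φ_{θ φ θ} = (0) + (1) = 1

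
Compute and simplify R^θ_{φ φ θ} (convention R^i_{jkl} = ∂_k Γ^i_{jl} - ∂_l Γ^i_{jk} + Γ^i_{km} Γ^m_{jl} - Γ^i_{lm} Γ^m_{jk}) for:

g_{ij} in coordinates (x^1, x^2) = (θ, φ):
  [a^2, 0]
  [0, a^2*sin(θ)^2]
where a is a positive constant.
Non-zero Christoffel symbols (Γ^k_{ij} = Γ^k_{ji}):
Γ^θ_{φ φ} = -sin(2*θ)/2
Γ^φ_{θ φ} = 1/tan(θ)
R^θ_{φ φ θ} = ∂_φ Γ^θ_{φ θ} - ∂_θ Γ^θ_{φ φ} + Γ^θ_{φ m} Γ^m_{φ θ} - Γ^θ_{θ m} Γ^m_{φ φ}
  = (0) - (-cos(2*θ)) + (-cos(θ)^2) - (0) = -sin(θ)^2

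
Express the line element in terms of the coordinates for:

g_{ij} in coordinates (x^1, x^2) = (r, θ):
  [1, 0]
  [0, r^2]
ds^2 = g_{ij} dx^i dx^j; only the non-zero components contribute.
ds^2 = dr^2 + r^2 dθ^2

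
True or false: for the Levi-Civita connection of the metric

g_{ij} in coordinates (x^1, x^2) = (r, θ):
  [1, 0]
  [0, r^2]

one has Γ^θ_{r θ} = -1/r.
Γ^θ_{r θ} = (1/2) g^{θθ} (∂_r g_{θθ} + ∂_θ g_{θr} - ∂_θ g_{rθ}) = (1/2)(1/r^2)((2*r) + (0) - (0)) = 1/r
This differs from the proposed value -1/r.
False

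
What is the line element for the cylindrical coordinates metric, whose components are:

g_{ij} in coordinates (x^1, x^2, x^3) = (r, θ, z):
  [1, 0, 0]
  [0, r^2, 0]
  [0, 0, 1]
ds^2 = g_{ij} dx^i dx^j; only the non-zero components contribute.
ds^2 = dr^2 + r^2 dθ^2 + dz^2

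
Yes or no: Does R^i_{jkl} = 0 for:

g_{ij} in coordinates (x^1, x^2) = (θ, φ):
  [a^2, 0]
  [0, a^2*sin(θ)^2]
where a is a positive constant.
Non-zero Christoffel symbols:
Γ^θ_{φ φ} = -sin(2*θ)/2
Γ^φ_{θ φ} = 1/tan(θ)
Ricci tensor: R_{θθ} = 1, R_{θφ} = 0, R_{φφ} = sin(θ)^2
The Ricci tensor is non-zero, so the Riemann tensor is non-zero: not flat.
No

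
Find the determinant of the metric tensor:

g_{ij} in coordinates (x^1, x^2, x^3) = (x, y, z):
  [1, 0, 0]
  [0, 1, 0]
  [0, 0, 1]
Diagonal metric: det(g) = g_{11}·g_{22}·g_{33}
= (1)·(1)·(1)
det(g) = 1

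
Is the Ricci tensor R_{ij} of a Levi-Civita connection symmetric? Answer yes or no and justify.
R_{ij} = R^k_{ikj}; the pair symmetry R_{kilj} = R_{ljki} gives R_{ij} = R_{ji}.
Yes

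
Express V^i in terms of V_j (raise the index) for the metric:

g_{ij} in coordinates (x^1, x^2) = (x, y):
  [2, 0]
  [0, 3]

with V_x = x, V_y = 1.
Inverse metric (diagonal): g^{xx} = 1/2, g^{yy} = 1/3
V^i = g^{ij} V_j:
V^x = (1/2)(x) + (0)(1) = x/2
V^y = (0)(x) + (1/3)(1) = 1/3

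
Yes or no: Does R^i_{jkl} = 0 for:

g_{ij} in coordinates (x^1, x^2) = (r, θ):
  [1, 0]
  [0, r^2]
Non-zero Christoffel symbols:
Γ^r_{θ θ} = -r
Γ^θ_{r θ} = 1/r
Ricci tensor: R_{rr} = 0, R_{rθ} = 0, R_{θθ} = 0
All R_{ij} vanish; in 2 dimensions the Riemann tensor is fully determined by the Ricci tensor, so R^i_{jkl} = 0: the metric is flat (curvilinear coordinates on flat space).
Yes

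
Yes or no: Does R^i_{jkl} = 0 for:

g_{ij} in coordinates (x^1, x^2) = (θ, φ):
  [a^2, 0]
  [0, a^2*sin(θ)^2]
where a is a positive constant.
Non-zero Christoffel symbols:
Γ^θ_{φ φ} = -sin(2*θ)/2
Γ^φ_{θ φ} = 1/tan(θ)
Ricci tensor: R_{θθ} = 1, R_{θφ} = 0, R_{φφ} = sin(θ)^2
The Ricci tensor is non-zero, so the Riemann tensor is non-zero: not flat.
No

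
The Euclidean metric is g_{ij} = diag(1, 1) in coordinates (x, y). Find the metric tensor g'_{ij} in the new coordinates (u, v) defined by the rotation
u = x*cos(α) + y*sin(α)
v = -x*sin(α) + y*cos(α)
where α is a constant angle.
Invert the transformation: x = u*cos(α) - v*sin(α), y = u*sin(α) + v*cos(α)
g'_{ij} = (∂x^k/∂x'^i)(∂x^l/∂x'^j) g_{kl}; with g_{kl} = δ_{kl} this is Σ_k (∂x^k/∂x'^i)(∂x^k/∂x'^j).
Jacobian: ∂x/∂u = cos(α), ∂x/∂v = -sin(α), ∂y/∂u = sin(α), ∂y/∂v = cos(α)
g'_{uu} = (cos(α))(cos(α)) + (sin(α))(sin(α)) = 1
g'_{uv} = (cos(α))(-sin(α)) + (sin(α))(cos(α)) = 0
g'_{vv} = (-sin(α))(-sin(α)) + (cos(α))(cos(α)) = 1
g'_{ij} = diag(1, 1)
The Euclidean metric is invariant under rotations.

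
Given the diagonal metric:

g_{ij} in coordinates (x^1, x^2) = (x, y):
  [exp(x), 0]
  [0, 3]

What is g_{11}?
With x^1 = x, x^2 = y, g_{11} = g_{xx} is the row-1, column-1 entry of the matrix.
g_{11} = exp(x)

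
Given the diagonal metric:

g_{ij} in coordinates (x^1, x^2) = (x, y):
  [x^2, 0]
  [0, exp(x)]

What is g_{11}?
With x^1 = x, x^2 = y, g_{11} = g_{xx} is the row-1, column-1 entry of the matrix.
g_{11} = x^2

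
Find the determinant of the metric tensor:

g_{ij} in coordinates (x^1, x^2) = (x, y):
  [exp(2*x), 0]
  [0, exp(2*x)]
For a 2×2 metric: det(g) = g_{11}·g_{22} - g_{12}·g_{21}
= (exp(2*x))·(exp(2*x)) - (0)·(0)
= exp(4*x) - 0
det(g) = exp(4*x)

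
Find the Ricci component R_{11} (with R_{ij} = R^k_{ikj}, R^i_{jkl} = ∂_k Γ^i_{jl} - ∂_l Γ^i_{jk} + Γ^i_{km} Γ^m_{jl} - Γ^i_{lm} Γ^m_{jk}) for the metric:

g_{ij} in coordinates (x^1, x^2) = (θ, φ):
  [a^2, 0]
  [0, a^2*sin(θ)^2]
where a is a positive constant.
Non-zero Christoffel symbols (Γ^k_{ij} = Γ^k_{ji}):
Γ^θ_{φ φ} = -sin(2*θ)/2
Γ^φ_{θ φ} = 1/tan(θ)
R^θ_{θ θ θ} = 0 (a repeated index in an antisymmetric pair)
R^φ_{θ φ θ} = ∂_φ Γ^φ_{θ θ} - ∂_θ Γ^φ_{θ φ} + Γ^φ_{φ m} Γ^m_{θ θ} - Γ^φ_{θ m} Γ^m_{θ φ}
  = (0) - (-1/sin(θ)^2) + (0) - (1/tan(θ)^2) = 1
R_{θθ} = R^θ_{θ θ θ} + R^φ_{θ φ θ} = (0) + (1) = 1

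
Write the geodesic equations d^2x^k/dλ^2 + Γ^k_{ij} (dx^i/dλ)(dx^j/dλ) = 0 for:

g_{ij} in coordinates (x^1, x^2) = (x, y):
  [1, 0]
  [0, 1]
Geodesic equation: d^2x^k/dλ^2 + Γ^k_{ij} (dx^i/dλ)(dx^j/dλ) = 0.
All Christoffel symbols vanish, so the geodesics are straight lines:
d^2x/dλ^2 = 0
d^2y/dλ^2 = 0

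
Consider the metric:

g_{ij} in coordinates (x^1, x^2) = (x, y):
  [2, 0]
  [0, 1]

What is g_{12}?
With x^1 = x, x^2 = y, g_{12} = g_{xy} is the row-1, column-2 entry of the matrix.
g_{12} = 0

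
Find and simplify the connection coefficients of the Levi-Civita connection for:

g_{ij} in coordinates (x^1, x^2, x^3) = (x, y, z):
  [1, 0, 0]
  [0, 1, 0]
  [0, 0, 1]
Using Γ^k_{ij} = (1/2) g^{km} (∂_i g_{mj} + ∂_j g_{mi} - ∂_m g_{ij}); the metric is diagonal, so only the m = k term contributes.
Every metric component is constant, so all ∂_m g_{ij} = 0 and every Christoffel symbol vanishes.
All Christoffel symbols are zero.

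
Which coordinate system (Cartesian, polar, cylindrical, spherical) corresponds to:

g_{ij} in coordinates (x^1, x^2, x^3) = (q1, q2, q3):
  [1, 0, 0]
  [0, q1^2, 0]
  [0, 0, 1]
The line element ds^2 = dq1^2 + q1^2 dq2^2 + dq3^2 is dr^2 + r^2 dθ^2 + dz^2 with q1 = r, q2 = θ, q3 = z.
cylindrical coordinates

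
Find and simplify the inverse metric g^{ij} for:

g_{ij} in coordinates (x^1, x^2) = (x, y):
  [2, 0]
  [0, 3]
The metric is diagonal, so g^{ij} is diagonal with entries 1/g_{ii}: diag(1/2, 1/3).
g^{ij}:
  [1/2, 0]
  [0, 1/3]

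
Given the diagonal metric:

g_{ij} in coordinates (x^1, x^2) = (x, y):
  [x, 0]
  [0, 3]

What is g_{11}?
With x^1 = x, x^2 = y, g_{11} = g_{xx} is the row-1, column-1 entry of the matrix.
g_{11} = x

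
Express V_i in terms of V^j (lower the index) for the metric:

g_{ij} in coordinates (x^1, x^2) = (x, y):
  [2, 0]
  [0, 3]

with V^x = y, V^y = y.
V_i = g_{ij} V^j:
V_x = (2)(y) + (0)(y) = 2*y
V_y = (0)(y) + (3)(y) = 3*y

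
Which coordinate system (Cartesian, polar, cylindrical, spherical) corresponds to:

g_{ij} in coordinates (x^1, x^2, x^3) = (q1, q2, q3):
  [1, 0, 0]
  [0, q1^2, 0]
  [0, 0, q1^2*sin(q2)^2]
The line element ds^2 = dq1^2 + q1^2 dq2^2 + q1^2 sin(q2)^2 dq3^2 is dr^2 + r^2 dθ^2 + r^2 sin(θ)^2 dφ^2 with q1 = r, q2 = θ, q3 = φ.
spherical coordinates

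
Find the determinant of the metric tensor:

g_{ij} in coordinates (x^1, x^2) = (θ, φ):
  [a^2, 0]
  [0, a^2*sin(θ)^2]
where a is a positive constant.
For a 2×2 metric: det(g) = g_{11}·g_{22} - g_{12}·g_{21}
= (a^2)·(a^2*sin(θ)^2) - (0)·(0)
= a^4*sin(θ)^2 - 0
det(g) = a^4*sin(θ)^2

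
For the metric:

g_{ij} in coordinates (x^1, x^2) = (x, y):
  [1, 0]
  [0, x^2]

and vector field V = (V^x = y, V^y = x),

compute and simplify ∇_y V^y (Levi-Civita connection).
Non-zero Christoffel symbols:
Γ^x_{y y} = -x
Γ^y_{x y} = 1/x
∇_y V^y = ∂_y V^y + Γ^y_{y j} V^j
  = (0) + (1/x)(y) + (0)(x)
  = y/x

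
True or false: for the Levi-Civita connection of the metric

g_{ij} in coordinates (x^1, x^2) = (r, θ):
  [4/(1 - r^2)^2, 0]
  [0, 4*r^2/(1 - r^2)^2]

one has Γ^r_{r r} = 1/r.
Γ^r_{r r} = (1/2) g^{rr} (∂_r g_{rr} + ∂_r g_{rr} - ∂_r g_{rr}) = (1/2)((1 - r^2)^2/4)((16*r/(1 - r^2)^3) + (16*r/(1 - r^2)^3) - (16*r/(1 - r^2)^3)) = 2*r/(1 - r^2)
This differs from the proposed value 1/r.
False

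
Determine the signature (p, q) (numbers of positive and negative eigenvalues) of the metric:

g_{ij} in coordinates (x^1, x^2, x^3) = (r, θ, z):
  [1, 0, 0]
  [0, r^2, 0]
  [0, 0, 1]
The metric is diagonal, so its eigenvalues are the diagonal entries: 1, r^2, 1 (at a generic point, where coordinate-dependent entries are positive).
3 positive, 0 negative.
(3, 0) - Riemannian (positive definite)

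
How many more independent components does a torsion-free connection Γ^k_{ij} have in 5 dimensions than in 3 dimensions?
Independent components in n dimensions: n × n(n+1)/2 = n^2(n+1)/2.
5D: 5 × 15 = 75
3D: 3 × 6 = 18
Difference = 75 - 18 = 57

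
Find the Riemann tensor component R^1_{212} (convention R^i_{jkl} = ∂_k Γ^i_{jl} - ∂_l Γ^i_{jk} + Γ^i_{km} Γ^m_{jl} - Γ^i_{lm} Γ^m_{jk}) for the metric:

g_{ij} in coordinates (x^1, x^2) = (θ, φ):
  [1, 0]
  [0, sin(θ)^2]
Non-zero Christoffel symbols (Γ^k_{ij} = Γ^k_{ji}):
Γ^θ_{φ φ} = -sin(2*θ)/2
Γ^φ_{θ φ} = 1/tan(θ)
R^θ_{φ θ φ} = ∂_θ Γ^θ_{φ φ} - ∂_φ Γ^θ_{φ θ} + Γ^θ_{θ m} Γ^m_{φ φ} - Γ^θ_{φ m} Γ^m_{φ θ}
  = (-cos(2*θ)) - (0) + (0) - (-cos(θ)^2) = sin(θ)^2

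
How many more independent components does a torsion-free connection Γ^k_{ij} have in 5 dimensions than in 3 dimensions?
Independent components in n dimensions: n × n(n+1)/2 = n^2(n+1)/2.
5D: 5 × 15 = 75
3D: 3 × 6 = 18
Difference = 75 - 18 = 57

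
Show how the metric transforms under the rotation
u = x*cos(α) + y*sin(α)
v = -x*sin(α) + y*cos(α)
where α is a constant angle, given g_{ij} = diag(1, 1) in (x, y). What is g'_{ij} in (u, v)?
Invert the transformation: x = u*cos(α) - v*sin(α), y = u*sin(α) + v*cos(α)
g'_{ij} = (∂x^k/∂x'^i)(∂x^l/∂x'^j) g_{kl}; with g_{kl} = δ_{kl} this is Σ_k (∂x^k/∂x'^i)(∂x^k/∂x'^j).
Jacobian: ∂x/∂u = cos(α), ∂x/∂v = -sin(α), ∂y/∂u = sin(α), ∂y/∂v = cos(α)
g'_{uu} = (cos(α))(cos(α)) + (sin(α))(sin(α)) = 1
g'_{uv} = (cos(α))(-sin(α)) + (sin(α))(cos(α)) = 0
g'_{vv} = (-sin(α))(-sin(α)) + (cos(α))(cos(α)) = 1
g'_{ij} = diag(1, 1)
The Euclidean metric is invariant under rotations.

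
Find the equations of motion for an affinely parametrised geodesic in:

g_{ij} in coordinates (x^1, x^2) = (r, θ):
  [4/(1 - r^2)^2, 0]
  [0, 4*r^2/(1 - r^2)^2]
Geodesic equation: d^2x^k/dλ^2 + Γ^k_{ij} (dx^i/dλ)(dx^j/dλ) = 0.
Non-zero Christoffel symbols:
Γ^r_{r r} = 2*r/(1 - r^2)
Γ^r_{θ θ} = (r^3 + r)/(r^2 - 1)
Γ^θ_{r θ} = (-r^2 - 1)/(r^3 - r)
Substituting (the symmetric pair Γ^k_{ij}, Γ^k_{ji} combines into a factor 2):
d^2r/dλ^2 + (2*r/(1 - r^2)) (dr/dλ)^2 + ((r^3 + r)/(r^2 - 1)) (dθ/dλ)^2 = 0
d^2θ/dλ^2 + ((-2*r^2 - 2)/(r^3 - r)) (dr/dλ)(dθ/dλ) = 0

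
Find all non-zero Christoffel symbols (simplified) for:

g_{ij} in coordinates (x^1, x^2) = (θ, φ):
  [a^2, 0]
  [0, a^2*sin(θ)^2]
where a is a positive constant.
Using Γ^k_{ij} = (1/2) g^{km} (∂_i g_{mj} + ∂_j g_{mi} - ∂_m g_{ij}); the metric is diagonal, so only the m = k term contributes.
Non-zero symbols (using the symmetry Γ^k_{ij} = Γ^k_{ji}):
Γ^θ_{φ φ} = (1/2) g^{θθ} (∂_φ g_{θφ} + ∂_φ g_{θφ} - ∂_θ g_{φφ}) = (1/2)(1/a^2)((0) + (0) - (a^2*sin(2*θ))) = -sin(2*θ)/2
Γ^φ_{θ φ} = (1/2) g^{φφ} (∂_θ g_{φφ} + ∂_φ g_{φθ} - ∂_φ g_{θφ}) = (1/2)(1/(a^2*sin(θ)^2))((a^2*sin(2*θ)) + (0) - (0)) = 1/tan(θ)
All other Christoffel symbols are zero.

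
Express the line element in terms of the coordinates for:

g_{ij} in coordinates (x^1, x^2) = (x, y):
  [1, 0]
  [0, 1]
ds^2 = g_{ij} dx^i dx^j; only the non-zero components contribute.
ds^2 = dx^2 + dy^2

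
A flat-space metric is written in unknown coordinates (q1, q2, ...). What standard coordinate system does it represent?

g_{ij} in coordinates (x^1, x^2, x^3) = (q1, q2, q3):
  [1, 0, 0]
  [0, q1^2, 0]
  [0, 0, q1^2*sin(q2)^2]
The line element ds^2 = dq1^2 + q1^2 dq2^2 + q1^2 sin(q2)^2 dq3^2 is dr^2 + r^2 dθ^2 + r^2 sin(θ)^2 dφ^2 with q1 = r, q2 = θ, q3 = φ.
spherical coordinates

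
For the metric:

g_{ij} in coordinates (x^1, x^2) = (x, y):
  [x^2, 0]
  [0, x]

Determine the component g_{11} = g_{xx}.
With x^1 = x, x^2 = y, g_{11} = g_{xx} is the row-1, column-1 entry of the matrix.
g_{11} = x^2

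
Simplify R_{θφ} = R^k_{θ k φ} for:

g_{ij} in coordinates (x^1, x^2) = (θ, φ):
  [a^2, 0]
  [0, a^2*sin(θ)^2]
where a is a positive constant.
Non-zero Christoffel symbols (Γ^k_{ij} = Γ^k_{ji}):
Γ^θ_{φ φ} = -sin(2*θ)/2
Γ^φ_{θ φ} = 1/tan(θ)
R^θ_{θ θ φ} = 0 (a repeated index in an antisymmetric pair)
R^φ_{θ φ φ} = 0 (a repeated index in an antisymmetric pair)
R_{θφ} = R^θ_{θ θ φ} + R^φ_{θ φ φ} = (0) + (0) = 0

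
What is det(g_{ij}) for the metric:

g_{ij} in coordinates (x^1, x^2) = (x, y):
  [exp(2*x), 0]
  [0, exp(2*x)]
For a 2×2 metric: det(g) = g_{11}·g_{22} - g_{12}·g_{21}
= (exp(2*x))·(exp(2*x)) - (0)·(0)
= exp(4*x) - 0
det(g) = exp(4*x)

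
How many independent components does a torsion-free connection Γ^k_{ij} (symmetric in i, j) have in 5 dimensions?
Γ^k_{ij} has n choices for the upper index and n(n+1)/2 independent symmetric lower index pairs.
Total = 5 × 5×6/2 = 5 × 15 = 75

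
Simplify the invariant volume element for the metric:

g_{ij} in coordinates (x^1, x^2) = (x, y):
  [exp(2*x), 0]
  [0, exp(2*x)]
det(g) = exp(4*x)
√|det(g)| = exp(2*x)
Volume element: dV = exp(2*x) dx dy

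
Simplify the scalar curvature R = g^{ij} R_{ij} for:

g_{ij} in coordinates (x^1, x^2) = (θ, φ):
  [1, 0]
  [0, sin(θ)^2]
Non-zero Christoffel symbols (Γ^k_{ij} = Γ^k_{ji}):
Γ^θ_{φ φ} = -sin(2*θ)/2
Γ^φ_{θ φ} = 1/tan(θ)
Ricci tensor (R_{ij} = R^k_{ikj}): R_{θθ} = 1, R_{θφ} = 0, R_{φφ} = sin(θ)^2
Inverse metric: g^{θθ} = 1, g^{φφ} = 1/sin(θ)^2
R = g^{ij} R_{ij} = (1)(1) + (1/sin(θ)^2)(sin(θ)^2) = 2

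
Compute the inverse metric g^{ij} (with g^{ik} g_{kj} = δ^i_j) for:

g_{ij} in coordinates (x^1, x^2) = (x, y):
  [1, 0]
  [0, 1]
The metric is diagonal, so g^{ij} is diagonal with entries 1/g_{ii}: diag(1, 1).
g^{ij}:
  [1, 0]
  [0, 1]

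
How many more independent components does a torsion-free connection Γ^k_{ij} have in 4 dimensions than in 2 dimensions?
Independent components in n dimensions: n × n(n+1)/2 = n^2(n+1)/2.
4D: 4 × 10 = 40
2D: 2 × 3 = 6
Difference = 40 - 6 = 34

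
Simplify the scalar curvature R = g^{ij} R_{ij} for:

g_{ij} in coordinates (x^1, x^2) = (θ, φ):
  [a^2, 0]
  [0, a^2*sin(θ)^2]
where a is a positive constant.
Non-zero Christoffel symbols (Γ^k_{ij} = Γ^k_{ji}):
Γ^θ_{φ φ} = -sin(2*θ)/2
Γ^φ_{θ φ} = 1/tan(θ)
Ricci tensor (R_{ij} = R^k_{ikj}): R_{θθ} = 1, R_{θφ} = 0, R_{φφ} = sin(θ)^2
Inverse metric: g^{θθ} = 1/a^2, g^{φφ} = 1/(a^2*sin(θ)^2)
R = g^{ij} R_{ij} = (1/a^2)(1) + (1/(a^2*sin(θ)^2))(sin(θ)^2) = 2/a^2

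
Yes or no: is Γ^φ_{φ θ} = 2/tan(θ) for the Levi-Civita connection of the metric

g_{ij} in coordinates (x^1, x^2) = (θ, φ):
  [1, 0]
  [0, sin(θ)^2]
Γ^φ_{φ θ} = (1/2) g^{φφ} (∂_φ g_{φθ} + ∂_θ g_{φφ} - ∂_φ g_{φθ}) = (1/2)(1/sin(θ)^2)((0) + (sin(2*θ)) - (0)) = 1/tan(θ)
This differs from the proposed value 2/tan(θ).
No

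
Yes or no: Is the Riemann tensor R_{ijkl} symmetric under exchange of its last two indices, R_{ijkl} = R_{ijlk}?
It is antisymmetric in the last pair: R_{ijkl} = -R_{ijlk}.
No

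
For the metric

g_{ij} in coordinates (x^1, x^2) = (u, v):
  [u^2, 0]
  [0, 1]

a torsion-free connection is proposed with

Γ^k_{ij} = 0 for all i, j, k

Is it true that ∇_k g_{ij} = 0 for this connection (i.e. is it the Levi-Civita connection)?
Using ∇_k g_{ij} = ∂_k g_{ij} - Γ^m_{ki} g_{mj} - Γ^m_{kj} g_{im}:
∇_u g_{uu} = (2*u) - (0) - (0) = 2*u ≠ 0
So the connection is not metric compatible (it is not the Levi-Civita connection).
No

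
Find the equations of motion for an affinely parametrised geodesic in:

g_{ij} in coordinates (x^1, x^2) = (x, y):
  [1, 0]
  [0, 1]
Geodesic equation: d^2x^k/dλ^2 + Γ^k_{ij} (dx^i/dλ)(dx^j/dλ) = 0.
All Christoffel symbols vanish, so the geodesics are straight lines:
d^2x/dλ^2 = 0
d^2y/dλ^2 = 0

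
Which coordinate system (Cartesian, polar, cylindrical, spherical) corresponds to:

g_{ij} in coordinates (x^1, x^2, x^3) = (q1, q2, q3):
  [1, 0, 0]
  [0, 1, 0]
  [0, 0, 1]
All components are constant and the metric is the identity, i.e. orthonormal rectilinear coordinates.
Cartesian (3D) coordinates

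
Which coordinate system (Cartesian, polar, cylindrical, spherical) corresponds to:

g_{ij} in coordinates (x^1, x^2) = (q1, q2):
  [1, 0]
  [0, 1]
All components are constant and the metric is the identity, i.e. orthonormal rectilinear coordinates.
Cartesian (2D) coordinates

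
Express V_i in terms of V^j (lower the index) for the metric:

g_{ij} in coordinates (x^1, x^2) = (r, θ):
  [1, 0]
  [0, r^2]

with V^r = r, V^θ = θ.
V_i = g_{ij} V^j:
V_r = (1)(r) + (0)(θ) = r
V_θ = (0)(r) + (r^2)(θ) = r^2*θ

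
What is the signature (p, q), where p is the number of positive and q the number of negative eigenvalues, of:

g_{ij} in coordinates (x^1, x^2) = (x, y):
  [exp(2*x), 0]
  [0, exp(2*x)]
The metric is diagonal, so its eigenvalues are the diagonal entries: exp(2*x), exp(2*x) (at a generic point, where coordinate-dependent entries are positive).
2 positive, 0 negative.
(2, 0) - Riemannian (positive definite)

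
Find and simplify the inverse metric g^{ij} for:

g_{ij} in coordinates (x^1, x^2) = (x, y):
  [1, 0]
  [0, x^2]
The metric is diagonal, so g^{ij} is diagonal with entries 1/g_{ii}: diag(1, 1/(x^2)).
g^{ij}:
  [1, 0]
  [0, 1/x^2]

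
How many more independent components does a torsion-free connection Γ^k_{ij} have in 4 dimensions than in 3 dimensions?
Independent components in n dimensions: n × n(n+1)/2 = n^2(n+1)/2.
4D: 4 × 10 = 40
3D: 3 × 6 = 18
Difference = 40 - 18 = 22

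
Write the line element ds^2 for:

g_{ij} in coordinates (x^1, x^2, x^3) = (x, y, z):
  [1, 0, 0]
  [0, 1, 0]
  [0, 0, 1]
ds^2 = g_{ij} dx^i dx^j; only the non-zero components contribute.
ds^2 = dx^2 + dy^2 + dz^2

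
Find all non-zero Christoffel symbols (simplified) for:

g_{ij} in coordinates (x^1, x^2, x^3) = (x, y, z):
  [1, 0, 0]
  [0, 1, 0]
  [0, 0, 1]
Using Γ^k_{ij} = (1/2) g^{km} (∂_i g_{mj} + ∂_j g_{mi} - ∂_m g_{ij}); the metric is diagonal, so only the m = k term contributes.
Every metric component is constant, so all ∂_m g_{ij} = 0 and every Christoffel symbol vanishes.
All Christoffel symbols are zero.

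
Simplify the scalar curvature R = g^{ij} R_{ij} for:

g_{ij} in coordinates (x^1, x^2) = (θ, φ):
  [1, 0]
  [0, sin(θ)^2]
Non-zero Christoffel symbols (Γ^k_{ij} = Γ^k_{ji}):
Γ^θ_{φ φ} = -sin(2*θ)/2
Γ^φ_{θ φ} = 1/tan(θ)
Ricci tensor (R_{ij} = R^k_{ikj}): R_{θθ} = 1, R_{θφ} = 0, R_{φφ} = sin(θ)^2
Inverse metric: g^{θθ} = 1, g^{φφ} = 1/sin(θ)^2
R = g^{ij} R_{ij} = (1)(1) + (1/sin(θ)^2)(sin(θ)^2) = 2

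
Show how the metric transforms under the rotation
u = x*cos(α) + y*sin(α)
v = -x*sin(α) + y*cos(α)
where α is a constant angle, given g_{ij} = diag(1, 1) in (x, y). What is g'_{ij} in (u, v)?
Invert the transformation: x = u*cos(α) - v*sin(α), y = u*sin(α) + v*cos(α)
g'_{ij} = (∂x^k/∂x'^i)(∂x^l/∂x'^j) g_{kl}; with g_{kl} = δ_{kl} this is Σ_k (∂x^k/∂x'^i)(∂x^k/∂x'^j).
Jacobian: ∂x/∂u = cos(α), ∂x/∂v = -sin(α), ∂y/∂u = sin(α), ∂y/∂v = cos(α)
g'_{uu} = (cos(α))(cos(α)) + (sin(α))(sin(α)) = 1
g'_{uv} = (cos(α))(-sin(α)) + (sin(α))(cos(α)) = 0
g'_{vv} = (-sin(α))(-sin(α)) + (cos(α))(cos(α)) = 1
g'_{ij} = diag(1, 1)
The Euclidean metric is invariant under rotations.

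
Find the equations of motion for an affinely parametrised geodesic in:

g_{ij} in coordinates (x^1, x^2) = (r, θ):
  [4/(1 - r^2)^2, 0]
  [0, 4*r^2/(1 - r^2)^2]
Geodesic equation: d^2x^k/dλ^2 + Γ^k_{ij} (dx^i/dλ)(dx^j/dλ) = 0.
Non-zero Christoffel symbols:
Γ^r_{r r} = 2*r/(1 - r^2)
Γ^r_{θ θ} = (r^3 + r)/(r^2 - 1)
Γ^θ_{r θ} = (-r^2 - 1)/(r^3 - r)
Substituting (the symmetric pair Γ^k_{ij}, Γ^k_{ji} combines into a factor 2):
d^2r/dλ^2 + (2*r/(1 - r^2)) (dr/dλ)^2 + ((r^3 + r)/(r^2 - 1)) (dθ/dλ)^2 = 0
d^2θ/dλ^2 + ((-2*r^2 - 2)/(r^3 - r)) (dr/dλ)(dθ/dλ) = 0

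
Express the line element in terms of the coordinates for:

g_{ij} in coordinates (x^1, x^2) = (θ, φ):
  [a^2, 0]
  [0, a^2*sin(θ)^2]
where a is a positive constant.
ds^2 = g_{ij} dx^i dx^j; only the non-zero components contribute.
ds^2 = a^2 dθ^2 + a^2*sin(θ)^2 dφ^2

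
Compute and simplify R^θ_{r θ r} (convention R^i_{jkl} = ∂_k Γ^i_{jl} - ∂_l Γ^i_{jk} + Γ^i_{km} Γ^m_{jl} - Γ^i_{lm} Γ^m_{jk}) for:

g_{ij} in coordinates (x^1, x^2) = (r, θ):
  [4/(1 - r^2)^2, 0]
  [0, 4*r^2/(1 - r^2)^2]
Non-zero Christoffel symbols (Γ^k_{ij} = Γ^k_{ji}):
Γ^r_{r r} = 2*r/(1 - r^2)
Γ^r_{θ θ} = (r^3 + r)/(r^2 - 1)
Γ^θ_{r θ} = (-r^2 - 1)/(r^3 - r)
R^θ_{r θ r} = ∂_θ Γ^θ_{r r} - ∂_r Γ^θ_{r θ} + Γ^θ_{θ m} Γ^m_{r r} - Γ^θ_{r m} Γ^m_{r θ}
  = (0) - ((r^4 + 4*r^2 - 1)/(r^3 - r)^2) + (2*(r^2 + 1)/(r^2 - 1)^2) - ((r^2 + 1)^2/(r^3 - r)^2) = -4/(r^2 - 1)^2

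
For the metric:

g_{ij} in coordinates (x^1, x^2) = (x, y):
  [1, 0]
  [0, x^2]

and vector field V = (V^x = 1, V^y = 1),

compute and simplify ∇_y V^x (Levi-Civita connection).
Non-zero Christoffel symbols:
Γ^x_{y y} = -x
Γ^y_{x y} = 1/x
∇_y V^x = ∂_y V^x + Γ^x_{y j} V^j
  = (0) + (0)(1) + (-x)(1)
  = -x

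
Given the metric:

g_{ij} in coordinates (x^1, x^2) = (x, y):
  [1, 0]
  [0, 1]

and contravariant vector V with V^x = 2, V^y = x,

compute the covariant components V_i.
V_i = g_{ij} V^j:
V_x = (1)(2) + (0)(x) = 2
V_y = (0)(2) + (1)(x) = x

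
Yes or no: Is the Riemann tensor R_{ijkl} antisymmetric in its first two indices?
R_{ijkl} = -R_{jikl} (follows from metric compatibility).
Yes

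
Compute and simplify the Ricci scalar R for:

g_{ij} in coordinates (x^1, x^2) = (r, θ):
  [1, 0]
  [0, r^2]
Non-zero Christoffel symbols (Γ^k_{ij} = Γ^k_{ji}):
Γ^r_{θ θ} = -r
Γ^θ_{r θ} = 1/r
Ricci tensor (R_{ij} = R^k_{ikj}): R_{rr} = 0, R_{rθ} = 0, R_{θθ} = 0
Inverse metric: g^{rr} = 1, g^{θθ} = 1/r^2
R = g^{ij} R_{ij} = (1)(0) + (1/r^2)(0) = 0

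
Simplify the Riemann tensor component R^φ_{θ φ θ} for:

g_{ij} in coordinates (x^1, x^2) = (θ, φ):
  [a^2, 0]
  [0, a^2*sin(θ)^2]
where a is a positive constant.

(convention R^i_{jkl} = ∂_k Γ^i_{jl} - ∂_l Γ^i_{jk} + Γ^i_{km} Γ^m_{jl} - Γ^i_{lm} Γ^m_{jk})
Non-zero Christoffel symbols (Γ^k_{ij} = Γ^k_{ji}):
Γ^θ_{φ φ} = -sin(2*θ)/2
Γ^φ_{θ φ} = 1/tan(θ)
R^φ_{θ φ θ} = ∂_φ Γ^φ_{θ θ} - ∂_θ Γ^φ_{θ φ} + Γ^φ_{φ m} Γ^m_{θ θ} - Γ^φ_{θ m} Γ^m_{θ φ}
  = (0) - (-1/sin(θ)^2) + (0) - (1/tan(θ)^2) = 1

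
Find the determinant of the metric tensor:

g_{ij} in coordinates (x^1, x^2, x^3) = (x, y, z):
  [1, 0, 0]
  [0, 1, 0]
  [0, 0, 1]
Diagonal metric: det(g) = g_{11}·g_{22}·g_{33}
= (1)·(1)·(1)
det(g) = 1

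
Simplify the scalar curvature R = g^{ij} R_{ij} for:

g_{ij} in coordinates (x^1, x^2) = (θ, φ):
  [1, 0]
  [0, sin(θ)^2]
Non-zero Christoffel symbols (Γ^k_{ij} = Γ^k_{ji}):
Γ^θ_{φ φ} = -sin(2*θ)/2
Γ^φ_{θ φ} = 1/tan(θ)
Ricci tensor (R_{ij} = R^k_{ikj}): R_{θθ} = 1, R_{θφ} = 0, R_{φφ} = sin(θ)^2
Inverse metric: g^{θθ} = 1, g^{φφ} = 1/sin(θ)^2
R = g^{ij} R_{ij} = (1)(1) + (1/sin(θ)^2)(sin(θ)^2) = 2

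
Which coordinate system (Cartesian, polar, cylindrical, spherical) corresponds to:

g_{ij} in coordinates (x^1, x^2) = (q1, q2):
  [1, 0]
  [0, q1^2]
The line element ds^2 = dq1^2 + q1^2 dq2^2 is dr^2 + r^2 dθ^2 with q1 = r, q2 = θ.
polar coordinates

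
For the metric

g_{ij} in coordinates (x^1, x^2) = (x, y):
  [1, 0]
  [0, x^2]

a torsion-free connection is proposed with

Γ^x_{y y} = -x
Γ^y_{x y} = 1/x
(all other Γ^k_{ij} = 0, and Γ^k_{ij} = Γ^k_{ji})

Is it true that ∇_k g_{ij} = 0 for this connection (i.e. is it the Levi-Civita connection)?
Using ∇_k g_{ij} = ∂_k g_{ij} - Γ^m_{ki} g_{mj} - Γ^m_{kj} g_{im}:
e.g. ∇_x g_{yy} = (2*x) - (x) - (x) = 0
Every component ∇_k g_{ij} vanishes: the connection is metric compatible.
Yes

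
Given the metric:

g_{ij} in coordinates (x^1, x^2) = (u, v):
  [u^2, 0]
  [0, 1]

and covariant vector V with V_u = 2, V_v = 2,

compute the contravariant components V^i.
Inverse metric (diagonal): g^{uu} = 1/u^2, g^{vv} = 1
V^i = g^{ij} V_j:
V^u = (1/u^2)(2) + (0)(2) = 2/u^2
V^v = (0)(2) + (1)(2) = 2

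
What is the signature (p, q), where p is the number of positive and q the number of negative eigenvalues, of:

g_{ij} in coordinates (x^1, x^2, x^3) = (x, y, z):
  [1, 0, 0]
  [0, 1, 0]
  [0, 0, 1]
The metric is diagonal, so its eigenvalues are the diagonal entries: 1, 1, 1 (at a generic point, where coordinate-dependent entries are positive).
3 positive, 0 negative.
(3, 0) - Riemannian (positive definite)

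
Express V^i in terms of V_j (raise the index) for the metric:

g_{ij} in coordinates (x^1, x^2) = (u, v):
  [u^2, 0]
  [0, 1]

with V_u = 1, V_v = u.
Inverse metric (diagonal): g^{uu} = 1/u^2, g^{vv} = 1
V^i = g^{ij} V_j:
V^u = (1/u^2)(1) + (0)(u) = 1/u^2
V^v = (0)(1) + (1)(u) = u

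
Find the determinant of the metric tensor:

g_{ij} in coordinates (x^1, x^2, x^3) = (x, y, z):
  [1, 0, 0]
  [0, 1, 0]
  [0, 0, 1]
Diagonal metric: det(g) = g_{11}·g_{22}·g_{33}
= (1)·(1)·(1)
det(g) = 1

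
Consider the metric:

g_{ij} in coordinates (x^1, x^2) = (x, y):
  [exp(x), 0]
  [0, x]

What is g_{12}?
With x^1 = x, x^2 = y, g_{12} = g_{xy} is the row-1, column-2 entry of the matrix.
g_{12} = 0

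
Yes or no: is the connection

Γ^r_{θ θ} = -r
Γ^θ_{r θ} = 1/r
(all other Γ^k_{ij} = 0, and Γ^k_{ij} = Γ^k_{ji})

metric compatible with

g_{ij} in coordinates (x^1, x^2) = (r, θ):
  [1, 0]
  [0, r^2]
Using ∇_k g_{ij} = ∂_k g_{ij} - Γ^m_{ki} g_{mj} - Γ^m_{kj} g_{im}:
e.g. ∇_r g_{θθ} = (2*r) - (r) - (r) = 0
Every component ∇_k g_{ij} vanishes: the connection is metric compatible.
Yes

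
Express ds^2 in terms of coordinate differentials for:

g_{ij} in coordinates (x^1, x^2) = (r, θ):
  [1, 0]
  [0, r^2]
ds^2 = g_{ij} dx^i dx^j; only the non-zero components contribute.
ds^2 = dr^2 + r^2 dθ^2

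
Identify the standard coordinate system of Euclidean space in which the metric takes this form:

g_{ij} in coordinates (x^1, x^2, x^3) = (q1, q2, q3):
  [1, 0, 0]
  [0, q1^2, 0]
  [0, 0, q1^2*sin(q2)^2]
The line element ds^2 = dq1^2 + q1^2 dq2^2 + q1^2 sin(q2)^2 dq3^2 is dr^2 + r^2 dθ^2 + r^2 sin(θ)^2 dφ^2 with q1 = r, q2 = θ, q3 = φ.
spherical coordinates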